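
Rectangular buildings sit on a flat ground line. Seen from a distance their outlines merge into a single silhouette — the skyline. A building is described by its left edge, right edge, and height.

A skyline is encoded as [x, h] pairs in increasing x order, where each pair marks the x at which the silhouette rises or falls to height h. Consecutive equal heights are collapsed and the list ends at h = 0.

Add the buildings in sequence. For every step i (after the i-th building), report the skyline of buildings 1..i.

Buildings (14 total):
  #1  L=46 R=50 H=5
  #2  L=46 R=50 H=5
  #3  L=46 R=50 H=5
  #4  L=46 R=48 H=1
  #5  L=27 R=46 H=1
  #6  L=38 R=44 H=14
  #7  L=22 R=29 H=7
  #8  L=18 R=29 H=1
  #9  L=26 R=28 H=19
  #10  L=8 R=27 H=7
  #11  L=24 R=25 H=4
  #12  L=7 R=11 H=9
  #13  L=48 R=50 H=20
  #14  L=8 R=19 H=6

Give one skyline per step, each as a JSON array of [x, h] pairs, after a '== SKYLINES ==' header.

== SKYLINES ==
[[46,5],[50,0]]
[[46,5],[50,0]]
[[46,5],[50,0]]
[[46,5],[50,0]]
[[27,1],[46,5],[50,0]]
[[27,1],[38,14],[44,1],[46,5],[50,0]]
[[22,7],[29,1],[38,14],[44,1],[46,5],[50,0]]
[[18,1],[22,7],[29,1],[38,14],[44,1],[46,5],[50,0]]
[[18,1],[22,7],[26,19],[28,7],[29,1],[38,14],[44,1],[46,5],[50,0]]
[[8,7],[26,19],[28,7],[29,1],[38,14],[44,1],[46,5],[50,0]]
[[8,7],[26,19],[28,7],[29,1],[38,14],[44,1],[46,5],[50,0]]
[[7,9],[11,7],[26,19],[28,7],[29,1],[38,14],[44,1],[46,5],[50,0]]
[[7,9],[11,7],[26,19],[28,7],[29,1],[38,14],[44,1],[46,5],[48,20],[50,0]]
[[7,9],[11,7],[26,19],[28,7],[29,1],[38,14],[44,1],[46,5],[48,20],[50,0]]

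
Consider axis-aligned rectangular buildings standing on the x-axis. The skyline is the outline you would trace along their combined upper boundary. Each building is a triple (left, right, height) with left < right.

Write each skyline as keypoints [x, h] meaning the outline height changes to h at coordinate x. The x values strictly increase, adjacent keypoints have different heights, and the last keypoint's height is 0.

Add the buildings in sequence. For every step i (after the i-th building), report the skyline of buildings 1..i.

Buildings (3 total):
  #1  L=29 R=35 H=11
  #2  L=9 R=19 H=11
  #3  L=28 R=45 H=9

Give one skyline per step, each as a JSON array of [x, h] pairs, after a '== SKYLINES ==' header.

== SKYLINES ==
[[29,11],[35,0]]
[[9,11],[19,0],[29,11],[35,0]]
[[9,11],[19,0],[28,9],[29,11],[35,9],[45,0]]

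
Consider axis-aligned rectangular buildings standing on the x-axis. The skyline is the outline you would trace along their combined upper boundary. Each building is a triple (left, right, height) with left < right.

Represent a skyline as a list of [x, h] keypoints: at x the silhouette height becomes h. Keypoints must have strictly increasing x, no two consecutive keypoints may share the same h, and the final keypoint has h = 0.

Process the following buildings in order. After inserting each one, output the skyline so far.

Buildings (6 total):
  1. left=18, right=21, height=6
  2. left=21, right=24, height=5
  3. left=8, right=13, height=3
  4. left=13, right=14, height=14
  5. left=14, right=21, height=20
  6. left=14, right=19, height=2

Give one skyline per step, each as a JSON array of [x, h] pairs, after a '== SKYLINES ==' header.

== SKYLINES ==
[[18,6],[21,0]]
[[18,6],[21,5],[24,0]]
[[8,3],[13,0],[18,6],[21,5],[24,0]]
[[8,3],[13,14],[14,0],[18,6],[21,5],[24,0]]
[[8,3],[13,14],[14,20],[21,5],[24,0]]
[[8,3],[13,14],[14,20],[21,5],[24,0]]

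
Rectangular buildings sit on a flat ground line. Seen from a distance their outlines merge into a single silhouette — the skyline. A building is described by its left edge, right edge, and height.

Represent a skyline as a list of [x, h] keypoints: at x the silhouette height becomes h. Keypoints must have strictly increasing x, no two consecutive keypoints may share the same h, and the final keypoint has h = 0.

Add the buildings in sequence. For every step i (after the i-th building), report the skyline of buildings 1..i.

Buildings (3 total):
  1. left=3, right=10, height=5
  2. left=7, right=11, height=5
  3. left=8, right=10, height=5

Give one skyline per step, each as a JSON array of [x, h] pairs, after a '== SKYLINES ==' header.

== SKYLINES ==
[[3,5],[10,0]]
[[3,5],[11,0]]
[[3,5],[11,0]]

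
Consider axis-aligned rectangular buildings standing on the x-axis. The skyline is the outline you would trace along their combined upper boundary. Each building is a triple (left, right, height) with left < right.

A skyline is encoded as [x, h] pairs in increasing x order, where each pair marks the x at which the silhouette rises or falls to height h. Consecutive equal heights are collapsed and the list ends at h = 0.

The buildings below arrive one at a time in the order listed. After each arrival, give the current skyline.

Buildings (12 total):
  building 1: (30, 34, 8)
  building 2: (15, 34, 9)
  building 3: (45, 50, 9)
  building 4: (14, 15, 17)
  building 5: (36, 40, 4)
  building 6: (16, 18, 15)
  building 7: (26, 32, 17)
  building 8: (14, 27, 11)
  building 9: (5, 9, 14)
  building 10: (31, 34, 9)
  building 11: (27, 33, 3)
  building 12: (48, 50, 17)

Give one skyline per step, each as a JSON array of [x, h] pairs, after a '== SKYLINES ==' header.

== SKYLINES ==
[[30,8],[34,0]]
[[15,9],[34,0]]
[[15,9],[34,0],[45,9],[50,0]]
[[14,17],[15,9],[34,0],[45,9],[50,0]]
[[14,17],[15,9],[34,0],[36,4],[40,0],[45,9],[50,0]]
[[14,17],[15,9],[16,15],[18,9],[34,0],[36,4],[40,0],[45,9],[50,0]]
[[14,17],[15,9],[16,15],[18,9],[26,17],[32,9],[34,0],[36,4],[40,0],[45,9],[50,0]]
[[14,17],[15,11],[16,15],[18,11],[26,17],[32,9],[34,0],[36,4],[40,0],[45,9],[50,0]]
[[5,14],[9,0],[14,17],[15,11],[16,15],[18,11],[26,17],[32,9],[34,0],[36,4],[40,0],[45,9],[50,0]]
[[5,14],[9,0],[14,17],[15,11],[16,15],[18,11],[26,17],[32,9],[34,0],[36,4],[40,0],[45,9],[50,0]]
[[5,14],[9,0],[14,17],[15,11],[16,15],[18,11],[26,17],[32,9],[34,0],[36,4],[40,0],[45,9],[50,0]]
[[5,14],[9,0],[14,17],[15,11],[16,15],[18,11],[26,17],[32,9],[34,0],[36,4],[40,0],[45,9],[48,17],[50,0]]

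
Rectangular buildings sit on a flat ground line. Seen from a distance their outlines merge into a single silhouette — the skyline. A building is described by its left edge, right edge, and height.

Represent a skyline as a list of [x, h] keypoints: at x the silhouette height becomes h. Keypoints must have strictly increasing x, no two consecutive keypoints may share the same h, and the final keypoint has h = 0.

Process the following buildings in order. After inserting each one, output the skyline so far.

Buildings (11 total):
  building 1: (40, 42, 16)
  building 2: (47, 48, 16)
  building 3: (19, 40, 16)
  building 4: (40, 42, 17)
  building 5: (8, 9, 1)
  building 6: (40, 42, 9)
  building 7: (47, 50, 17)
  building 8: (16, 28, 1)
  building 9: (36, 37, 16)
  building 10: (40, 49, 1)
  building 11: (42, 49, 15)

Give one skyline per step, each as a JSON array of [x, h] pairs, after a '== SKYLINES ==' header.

== SKYLINES ==
[[40,16],[42,0]]
[[40,16],[42,0],[47,16],[48,0]]
[[19,16],[42,0],[47,16],[48,0]]
[[19,16],[40,17],[42,0],[47,16],[48,0]]
[[8,1],[9,0],[19,16],[40,17],[42,0],[47,16],[48,0]]
[[8,1],[9,0],[19,16],[40,17],[42,0],[47,16],[48,0]]
[[8,1],[9,0],[19,16],[40,17],[42,0],[47,17],[50,0]]
[[8,1],[9,0],[16,1],[19,16],[40,17],[42,0],[47,17],[50,0]]
[[8,1],[9,0],[16,1],[19,16],[40,17],[42,0],[47,17],[50,0]]
[[8,1],[9,0],[16,1],[19,16],[40,17],[42,1],[47,17],[50,0]]
[[8,1],[9,0],[16,1],[19,16],[40,17],[42,15],[47,17],[50,0]]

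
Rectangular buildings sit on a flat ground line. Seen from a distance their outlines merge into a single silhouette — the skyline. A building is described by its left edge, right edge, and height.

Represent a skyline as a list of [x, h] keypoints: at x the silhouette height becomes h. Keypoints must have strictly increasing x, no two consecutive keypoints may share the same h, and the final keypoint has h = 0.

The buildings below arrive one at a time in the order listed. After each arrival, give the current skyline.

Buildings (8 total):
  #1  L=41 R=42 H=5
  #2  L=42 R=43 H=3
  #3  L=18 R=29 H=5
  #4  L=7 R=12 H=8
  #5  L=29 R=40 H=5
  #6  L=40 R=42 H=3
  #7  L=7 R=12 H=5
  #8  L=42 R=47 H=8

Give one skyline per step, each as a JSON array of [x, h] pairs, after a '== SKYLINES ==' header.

== SKYLINES ==
[[41,5],[42,0]]
[[41,5],[42,3],[43,0]]
[[18,5],[29,0],[41,5],[42,3],[43,0]]
[[7,8],[12,0],[18,5],[29,0],[41,5],[42,3],[43,0]]
[[7,8],[12,0],[18,5],[40,0],[41,5],[42,3],[43,0]]
[[7,8],[12,0],[18,5],[40,3],[41,5],[42,3],[43,0]]
[[7,8],[12,0],[18,5],[40,3],[41,5],[42,3],[43,0]]
[[7,8],[12,0],[18,5],[40,3],[41,5],[42,8],[47,0]]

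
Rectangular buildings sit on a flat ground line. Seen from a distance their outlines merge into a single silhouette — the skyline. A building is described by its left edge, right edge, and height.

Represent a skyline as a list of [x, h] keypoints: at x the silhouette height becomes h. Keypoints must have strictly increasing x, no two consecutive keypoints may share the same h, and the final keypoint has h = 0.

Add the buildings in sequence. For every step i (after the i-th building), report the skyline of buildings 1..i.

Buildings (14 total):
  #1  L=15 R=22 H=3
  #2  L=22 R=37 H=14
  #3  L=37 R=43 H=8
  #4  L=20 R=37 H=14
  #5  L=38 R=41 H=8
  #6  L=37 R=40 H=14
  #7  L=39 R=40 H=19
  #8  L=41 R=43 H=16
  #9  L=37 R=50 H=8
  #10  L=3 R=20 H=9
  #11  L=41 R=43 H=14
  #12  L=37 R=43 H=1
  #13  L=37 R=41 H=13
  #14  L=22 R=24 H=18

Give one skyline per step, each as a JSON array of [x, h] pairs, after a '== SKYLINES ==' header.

== SKYLINES ==
[[15,3],[22,0]]
[[15,3],[22,14],[37,0]]
[[15,3],[22,14],[37,8],[43,0]]
[[15,3],[20,14],[37,8],[43,0]]
[[15,3],[20,14],[37,8],[43,0]]
[[15,3],[20,14],[40,8],[43,0]]
[[15,3],[20,14],[39,19],[40,8],[43,0]]
[[15,3],[20,14],[39,19],[40,8],[41,16],[43,0]]
[[15,3],[20,14],[39,19],[40,8],[41,16],[43,8],[50,0]]
[[3,9],[20,14],[39,19],[40,8],[41,16],[43,8],[50,0]]
[[3,9],[20,14],[39,19],[40,8],[41,16],[43,8],[50,0]]
[[3,9],[20,14],[39,19],[40,8],[41,16],[43,8],[50,0]]
[[3,9],[20,14],[39,19],[40,13],[41,16],[43,8],[50,0]]
[[3,9],[20,14],[22,18],[24,14],[39,19],[40,13],[41,16],[43,8],[50,0]]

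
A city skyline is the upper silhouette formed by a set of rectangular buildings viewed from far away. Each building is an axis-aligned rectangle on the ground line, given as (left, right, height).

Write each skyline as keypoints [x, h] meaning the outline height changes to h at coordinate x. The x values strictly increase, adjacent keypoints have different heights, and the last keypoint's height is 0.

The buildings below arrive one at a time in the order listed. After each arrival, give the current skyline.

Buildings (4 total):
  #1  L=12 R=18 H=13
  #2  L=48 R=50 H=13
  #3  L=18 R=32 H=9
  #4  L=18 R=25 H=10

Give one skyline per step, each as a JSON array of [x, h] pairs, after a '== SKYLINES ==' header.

== SKYLINES ==
[[12,13],[18,0]]
[[12,13],[18,0],[48,13],[50,0]]
[[12,13],[18,9],[32,0],[48,13],[50,0]]
[[12,13],[18,10],[25,9],[32,0],[48,13],[50,0]]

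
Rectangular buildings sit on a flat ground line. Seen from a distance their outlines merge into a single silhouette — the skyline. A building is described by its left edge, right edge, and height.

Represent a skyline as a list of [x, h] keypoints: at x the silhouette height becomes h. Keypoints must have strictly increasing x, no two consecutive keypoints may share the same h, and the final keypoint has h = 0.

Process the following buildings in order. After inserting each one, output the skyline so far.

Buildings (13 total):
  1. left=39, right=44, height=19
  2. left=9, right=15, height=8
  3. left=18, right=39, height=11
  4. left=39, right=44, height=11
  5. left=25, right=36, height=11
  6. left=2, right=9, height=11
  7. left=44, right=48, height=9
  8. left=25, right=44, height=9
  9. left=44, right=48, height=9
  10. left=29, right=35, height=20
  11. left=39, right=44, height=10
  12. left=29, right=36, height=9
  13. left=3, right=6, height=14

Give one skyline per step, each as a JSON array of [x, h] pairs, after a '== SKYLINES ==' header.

== SKYLINES ==
[[39,19],[44,0]]
[[9,8],[15,0],[39,19],[44,0]]
[[9,8],[15,0],[18,11],[39,19],[44,0]]
[[9,8],[15,0],[18,11],[39,19],[44,0]]
[[9,8],[15,0],[18,11],[39,19],[44,0]]
[[2,11],[9,8],[15,0],[18,11],[39,19],[44,0]]
[[2,11],[9,8],[15,0],[18,11],[39,19],[44,9],[48,0]]
[[2,11],[9,8],[15,0],[18,11],[39,19],[44,9],[48,0]]
[[2,11],[9,8],[15,0],[18,11],[39,19],[44,9],[48,0]]
[[2,11],[9,8],[15,0],[18,11],[29,20],[35,11],[39,19],[44,9],[48,0]]
[[2,11],[9,8],[15,0],[18,11],[29,20],[35,11],[39,19],[44,9],[48,0]]
[[2,11],[9,8],[15,0],[18,11],[29,20],[35,11],[39,19],[44,9],[48,0]]
[[2,11],[3,14],[6,11],[9,8],[15,0],[18,11],[29,20],[35,11],[39,19],[44,9],[48,0]]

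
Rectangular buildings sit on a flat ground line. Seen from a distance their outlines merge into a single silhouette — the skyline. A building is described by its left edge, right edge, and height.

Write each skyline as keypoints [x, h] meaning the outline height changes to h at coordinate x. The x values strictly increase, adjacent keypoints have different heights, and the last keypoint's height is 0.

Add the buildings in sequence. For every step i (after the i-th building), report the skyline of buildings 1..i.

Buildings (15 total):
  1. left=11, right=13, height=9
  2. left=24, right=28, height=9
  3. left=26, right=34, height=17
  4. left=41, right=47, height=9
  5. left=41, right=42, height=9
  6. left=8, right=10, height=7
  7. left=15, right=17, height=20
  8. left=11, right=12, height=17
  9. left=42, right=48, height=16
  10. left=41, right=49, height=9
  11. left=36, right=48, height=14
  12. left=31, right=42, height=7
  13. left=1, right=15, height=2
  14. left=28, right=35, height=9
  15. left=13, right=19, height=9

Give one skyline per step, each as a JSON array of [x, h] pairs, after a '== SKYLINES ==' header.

== SKYLINES ==
[[11,9],[13,0]]
[[11,9],[13,0],[24,9],[28,0]]
[[11,9],[13,0],[24,9],[26,17],[34,0]]
[[11,9],[13,0],[24,9],[26,17],[34,0],[41,9],[47,0]]
[[11,9],[13,0],[24,9],[26,17],[34,0],[41,9],[47,0]]
[[8,7],[10,0],[11,9],[13,0],[24,9],[26,17],[34,0],[41,9],[47,0]]
[[8,7],[10,0],[11,9],[13,0],[15,20],[17,0],[24,9],[26,17],[34,0],[41,9],[47,0]]
[[8,7],[10,0],[11,17],[12,9],[13,0],[15,20],[17,0],[24,9],[26,17],[34,0],[41,9],[47,0]]
[[8,7],[10,0],[11,17],[12,9],[13,0],[15,20],[17,0],[24,9],[26,17],[34,0],[41,9],[42,16],[48,0]]
[[8,7],[10,0],[11,17],[12,9],[13,0],[15,20],[17,0],[24,9],[26,17],[34,0],[41,9],[42,16],[48,9],[49,0]]
[[8,7],[10,0],[11,17],[12,9],[13,0],[15,20],[17,0],[24,9],[26,17],[34,0],[36,14],[42,16],[48,9],[49,0]]
[[8,7],[10,0],[11,17],[12,9],[13,0],[15,20],[17,0],[24,9],[26,17],[34,7],[36,14],[42,16],[48,9],[49,0]]
[[1,2],[8,7],[10,2],[11,17],[12,9],[13,2],[15,20],[17,0],[24,9],[26,17],[34,7],[36,14],[42,16],[48,9],[49,0]]
[[1,2],[8,7],[10,2],[11,17],[12,9],[13,2],[15,20],[17,0],[24,9],[26,17],[34,9],[35,7],[36,14],[42,16],[48,9],[49,0]]
[[1,2],[8,7],[10,2],[11,17],[12,9],[15,20],[17,9],[19,0],[24,9],[26,17],[34,9],[35,7],[36,14],[42,16],[48,9],[49,0]]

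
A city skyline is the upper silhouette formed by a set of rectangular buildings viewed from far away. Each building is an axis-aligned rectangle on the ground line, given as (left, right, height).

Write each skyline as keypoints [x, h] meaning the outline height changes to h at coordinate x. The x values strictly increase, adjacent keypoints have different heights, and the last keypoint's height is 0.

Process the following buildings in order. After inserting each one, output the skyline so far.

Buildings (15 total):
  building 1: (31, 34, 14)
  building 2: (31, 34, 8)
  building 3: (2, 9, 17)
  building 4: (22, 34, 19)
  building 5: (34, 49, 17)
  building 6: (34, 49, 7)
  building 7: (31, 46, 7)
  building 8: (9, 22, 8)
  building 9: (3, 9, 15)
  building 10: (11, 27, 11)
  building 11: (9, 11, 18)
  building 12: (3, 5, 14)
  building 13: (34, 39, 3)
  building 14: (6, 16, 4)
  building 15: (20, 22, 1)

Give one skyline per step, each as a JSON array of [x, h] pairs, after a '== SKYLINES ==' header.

== SKYLINES ==
[[31,14],[34,0]]
[[31,14],[34,0]]
[[2,17],[9,0],[31,14],[34,0]]
[[2,17],[9,0],[22,19],[34,0]]
[[2,17],[9,0],[22,19],[34,17],[49,0]]
[[2,17],[9,0],[22,19],[34,17],[49,0]]
[[2,17],[9,0],[22,19],[34,17],[49,0]]
[[2,17],[9,8],[22,19],[34,17],[49,0]]
[[2,17],[9,8],[22,19],[34,17],[49,0]]
[[2,17],[9,8],[11,11],[22,19],[34,17],[49,0]]
[[2,17],[9,18],[11,11],[22,19],[34,17],[49,0]]
[[2,17],[9,18],[11,11],[22,19],[34,17],[49,0]]
[[2,17],[9,18],[11,11],[22,19],[34,17],[49,0]]
[[2,17],[9,18],[11,11],[22,19],[34,17],[49,0]]
[[2,17],[9,18],[11,11],[22,19],[34,17],[49,0]]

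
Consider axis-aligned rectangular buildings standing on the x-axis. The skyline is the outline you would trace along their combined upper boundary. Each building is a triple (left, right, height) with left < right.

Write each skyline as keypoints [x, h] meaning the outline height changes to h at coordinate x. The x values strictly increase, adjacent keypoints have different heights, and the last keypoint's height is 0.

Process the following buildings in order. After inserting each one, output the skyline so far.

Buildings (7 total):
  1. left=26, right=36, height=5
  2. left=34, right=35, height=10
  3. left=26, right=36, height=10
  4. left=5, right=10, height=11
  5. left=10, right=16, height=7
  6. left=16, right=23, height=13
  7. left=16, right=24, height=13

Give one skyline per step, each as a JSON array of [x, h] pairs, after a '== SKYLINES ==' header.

== SKYLINES ==
[[26,5],[36,0]]
[[26,5],[34,10],[35,5],[36,0]]
[[26,10],[36,0]]
[[5,11],[10,0],[26,10],[36,0]]
[[5,11],[10,7],[16,0],[26,10],[36,0]]
[[5,11],[10,7],[16,13],[23,0],[26,10],[36,0]]
[[5,11],[10,7],[16,13],[24,0],[26,10],[36,0]]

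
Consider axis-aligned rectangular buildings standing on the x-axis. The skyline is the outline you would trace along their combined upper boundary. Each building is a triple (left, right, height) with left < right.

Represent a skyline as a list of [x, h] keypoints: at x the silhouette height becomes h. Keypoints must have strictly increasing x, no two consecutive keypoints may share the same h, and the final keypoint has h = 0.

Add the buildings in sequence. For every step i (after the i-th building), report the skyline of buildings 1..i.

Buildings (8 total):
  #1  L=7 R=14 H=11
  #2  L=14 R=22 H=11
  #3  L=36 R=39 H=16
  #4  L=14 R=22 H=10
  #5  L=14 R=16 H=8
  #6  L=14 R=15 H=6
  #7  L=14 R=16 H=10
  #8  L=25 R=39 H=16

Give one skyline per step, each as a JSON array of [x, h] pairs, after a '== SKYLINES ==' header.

== SKYLINES ==
[[7,11],[14,0]]
[[7,11],[22,0]]
[[7,11],[22,0],[36,16],[39,0]]
[[7,11],[22,0],[36,16],[39,0]]
[[7,11],[22,0],[36,16],[39,0]]
[[7,11],[22,0],[36,16],[39,0]]
[[7,11],[22,0],[36,16],[39,0]]
[[7,11],[22,0],[25,16],[39,0]]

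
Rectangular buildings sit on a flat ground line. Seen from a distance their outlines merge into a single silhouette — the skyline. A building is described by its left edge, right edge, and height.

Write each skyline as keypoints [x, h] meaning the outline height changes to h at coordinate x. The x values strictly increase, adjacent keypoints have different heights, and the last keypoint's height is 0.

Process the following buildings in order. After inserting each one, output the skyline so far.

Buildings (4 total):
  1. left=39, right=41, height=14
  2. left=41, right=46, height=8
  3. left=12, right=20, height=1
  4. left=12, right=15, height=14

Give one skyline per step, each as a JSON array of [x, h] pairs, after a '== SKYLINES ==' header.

== SKYLINES ==
[[39,14],[41,0]]
[[39,14],[41,8],[46,0]]
[[12,1],[20,0],[39,14],[41,8],[46,0]]
[[12,14],[15,1],[20,0],[39,14],[41,8],[46,0]]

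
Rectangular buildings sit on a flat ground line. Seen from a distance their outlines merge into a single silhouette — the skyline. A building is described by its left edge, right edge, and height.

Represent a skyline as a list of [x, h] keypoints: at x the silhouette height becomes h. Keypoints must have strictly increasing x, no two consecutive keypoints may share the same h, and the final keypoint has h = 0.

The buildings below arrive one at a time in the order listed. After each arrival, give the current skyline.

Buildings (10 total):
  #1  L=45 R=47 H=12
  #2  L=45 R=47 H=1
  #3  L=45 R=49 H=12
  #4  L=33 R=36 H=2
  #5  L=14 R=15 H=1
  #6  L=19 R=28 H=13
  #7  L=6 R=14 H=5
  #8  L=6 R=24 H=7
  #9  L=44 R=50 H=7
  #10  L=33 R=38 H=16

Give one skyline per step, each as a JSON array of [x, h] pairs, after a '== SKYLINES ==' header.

== SKYLINES ==
[[45,12],[47,0]]
[[45,12],[47,0]]
[[45,12],[49,0]]
[[33,2],[36,0],[45,12],[49,0]]
[[14,1],[15,0],[33,2],[36,0],[45,12],[49,0]]
[[14,1],[15,0],[19,13],[28,0],[33,2],[36,0],[45,12],[49,0]]
[[6,5],[14,1],[15,0],[19,13],[28,0],[33,2],[36,0],[45,12],[49,0]]
[[6,7],[19,13],[28,0],[33,2],[36,0],[45,12],[49,0]]
[[6,7],[19,13],[28,0],[33,2],[36,0],[44,7],[45,12],[49,7],[50,0]]
[[6,7],[19,13],[28,0],[33,16],[38,0],[44,7],[45,12],[49,7],[50,0]]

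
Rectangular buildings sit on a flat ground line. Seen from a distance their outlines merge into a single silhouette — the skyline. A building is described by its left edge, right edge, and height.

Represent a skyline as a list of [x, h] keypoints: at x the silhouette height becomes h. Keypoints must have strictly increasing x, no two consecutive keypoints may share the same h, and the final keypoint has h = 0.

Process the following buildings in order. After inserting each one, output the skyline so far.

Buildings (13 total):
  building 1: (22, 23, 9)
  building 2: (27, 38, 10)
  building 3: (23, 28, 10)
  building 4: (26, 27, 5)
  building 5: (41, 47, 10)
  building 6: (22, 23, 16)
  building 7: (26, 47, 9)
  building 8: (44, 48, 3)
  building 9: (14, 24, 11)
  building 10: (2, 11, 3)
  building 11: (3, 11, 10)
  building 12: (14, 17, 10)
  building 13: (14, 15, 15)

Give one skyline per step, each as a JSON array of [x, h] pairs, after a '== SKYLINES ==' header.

== SKYLINES ==
[[22,9],[23,0]]
[[22,9],[23,0],[27,10],[38,0]]
[[22,9],[23,10],[38,0]]
[[22,9],[23,10],[38,0]]
[[22,9],[23,10],[38,0],[41,10],[47,0]]
[[22,16],[23,10],[38,0],[41,10],[47,0]]
[[22,16],[23,10],[38,9],[41,10],[47,0]]
[[22,16],[23,10],[38,9],[41,10],[47,3],[48,0]]
[[14,11],[22,16],[23,11],[24,10],[38,9],[41,10],[47,3],[48,0]]
[[2,3],[11,0],[14,11],[22,16],[23,11],[24,10],[38,9],[41,10],[47,3],[48,0]]
[[2,3],[3,10],[11,0],[14,11],[22,16],[23,11],[24,10],[38,9],[41,10],[47,3],[48,0]]
[[2,3],[3,10],[11,0],[14,11],[22,16],[23,11],[24,10],[38,9],[41,10],[47,3],[48,0]]
[[2,3],[3,10],[11,0],[14,15],[15,11],[22,16],[23,11],[24,10],[38,9],[41,10],[47,3],[48,0]]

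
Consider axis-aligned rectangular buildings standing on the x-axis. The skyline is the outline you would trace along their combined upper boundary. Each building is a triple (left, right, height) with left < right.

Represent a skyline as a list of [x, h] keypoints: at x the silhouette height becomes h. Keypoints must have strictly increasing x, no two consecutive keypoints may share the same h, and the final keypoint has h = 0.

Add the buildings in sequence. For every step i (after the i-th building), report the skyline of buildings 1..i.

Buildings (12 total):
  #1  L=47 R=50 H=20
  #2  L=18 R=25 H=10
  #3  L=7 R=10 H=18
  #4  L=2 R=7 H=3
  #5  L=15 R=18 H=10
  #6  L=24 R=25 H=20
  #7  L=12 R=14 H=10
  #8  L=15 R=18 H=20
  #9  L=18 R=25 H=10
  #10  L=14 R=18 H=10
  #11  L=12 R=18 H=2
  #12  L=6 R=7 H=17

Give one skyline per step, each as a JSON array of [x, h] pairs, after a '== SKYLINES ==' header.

== SKYLINES ==
[[47,20],[50,0]]
[[18,10],[25,0],[47,20],[50,0]]
[[7,18],[10,0],[18,10],[25,0],[47,20],[50,0]]
[[2,3],[7,18],[10,0],[18,10],[25,0],[47,20],[50,0]]
[[2,3],[7,18],[10,0],[15,10],[25,0],[47,20],[50,0]]
[[2,3],[7,18],[10,0],[15,10],[24,20],[25,0],[47,20],[50,0]]
[[2,3],[7,18],[10,0],[12,10],[14,0],[15,10],[24,20],[25,0],[47,20],[50,0]]
[[2,3],[7,18],[10,0],[12,10],[14,0],[15,20],[18,10],[24,20],[25,0],[47,20],[50,0]]
[[2,3],[7,18],[10,0],[12,10],[14,0],[15,20],[18,10],[24,20],[25,0],[47,20],[50,0]]
[[2,3],[7,18],[10,0],[12,10],[15,20],[18,10],[24,20],[25,0],[47,20],[50,0]]
[[2,3],[7,18],[10,0],[12,10],[15,20],[18,10],[24,20],[25,0],[47,20],[50,0]]
[[2,3],[6,17],[7,18],[10,0],[12,10],[15,20],[18,10],[24,20],[25,0],[47,20],[50,0]]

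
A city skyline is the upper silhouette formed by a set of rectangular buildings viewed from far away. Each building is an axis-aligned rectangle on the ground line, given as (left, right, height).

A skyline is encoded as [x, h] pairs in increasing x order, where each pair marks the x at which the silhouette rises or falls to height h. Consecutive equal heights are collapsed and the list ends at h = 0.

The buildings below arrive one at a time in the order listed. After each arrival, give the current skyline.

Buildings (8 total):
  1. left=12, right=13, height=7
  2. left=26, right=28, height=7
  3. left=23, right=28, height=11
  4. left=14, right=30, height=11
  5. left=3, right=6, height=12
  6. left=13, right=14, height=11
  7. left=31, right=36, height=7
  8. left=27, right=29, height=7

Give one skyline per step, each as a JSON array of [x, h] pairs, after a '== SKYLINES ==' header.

== SKYLINES ==
[[12,7],[13,0]]
[[12,7],[13,0],[26,7],[28,0]]
[[12,7],[13,0],[23,11],[28,0]]
[[12,7],[13,0],[14,11],[30,0]]
[[3,12],[6,0],[12,7],[13,0],[14,11],[30,0]]
[[3,12],[6,0],[12,7],[13,11],[30,0]]
[[3,12],[6,0],[12,7],[13,11],[30,0],[31,7],[36,0]]
[[3,12],[6,0],[12,7],[13,11],[30,0],[31,7],[36,0]]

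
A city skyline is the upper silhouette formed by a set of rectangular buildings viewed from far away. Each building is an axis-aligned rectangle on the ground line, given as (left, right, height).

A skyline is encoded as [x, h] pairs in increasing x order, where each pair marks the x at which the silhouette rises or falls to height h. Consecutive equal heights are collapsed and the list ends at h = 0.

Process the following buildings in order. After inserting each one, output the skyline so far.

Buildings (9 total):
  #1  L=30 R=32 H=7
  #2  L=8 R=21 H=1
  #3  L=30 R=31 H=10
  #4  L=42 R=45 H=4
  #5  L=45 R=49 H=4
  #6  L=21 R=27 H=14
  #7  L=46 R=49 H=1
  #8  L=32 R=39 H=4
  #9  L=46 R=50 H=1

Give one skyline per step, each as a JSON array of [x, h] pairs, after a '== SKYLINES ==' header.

== SKYLINES ==
[[30,7],[32,0]]
[[8,1],[21,0],[30,7],[32,0]]
[[8,1],[21,0],[30,10],[31,7],[32,0]]
[[8,1],[21,0],[30,10],[31,7],[32,0],[42,4],[45,0]]
[[8,1],[21,0],[30,10],[31,7],[32,0],[42,4],[49,0]]
[[8,1],[21,14],[27,0],[30,10],[31,7],[32,0],[42,4],[49,0]]
[[8,1],[21,14],[27,0],[30,10],[31,7],[32,0],[42,4],[49,0]]
[[8,1],[21,14],[27,0],[30,10],[31,7],[32,4],[39,0],[42,4],[49,0]]
[[8,1],[21,14],[27,0],[30,10],[31,7],[32,4],[39,0],[42,4],[49,1],[50,0]]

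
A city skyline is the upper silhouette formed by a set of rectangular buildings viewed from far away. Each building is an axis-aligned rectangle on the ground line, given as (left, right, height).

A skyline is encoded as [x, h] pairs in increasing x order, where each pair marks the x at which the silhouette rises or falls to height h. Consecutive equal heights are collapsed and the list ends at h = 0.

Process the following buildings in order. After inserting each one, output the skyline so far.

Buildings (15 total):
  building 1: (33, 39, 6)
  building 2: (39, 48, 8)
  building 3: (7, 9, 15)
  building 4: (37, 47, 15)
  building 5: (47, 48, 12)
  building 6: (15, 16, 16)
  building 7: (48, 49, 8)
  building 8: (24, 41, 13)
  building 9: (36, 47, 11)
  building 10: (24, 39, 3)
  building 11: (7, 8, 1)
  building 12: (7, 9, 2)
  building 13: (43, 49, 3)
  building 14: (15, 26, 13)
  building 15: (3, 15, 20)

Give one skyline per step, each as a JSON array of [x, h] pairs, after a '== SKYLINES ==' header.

== SKYLINES ==
[[33,6],[39,0]]
[[33,6],[39,8],[48,0]]
[[7,15],[9,0],[33,6],[39,8],[48,0]]
[[7,15],[9,0],[33,6],[37,15],[47,8],[48,0]]
[[7,15],[9,0],[33,6],[37,15],[47,12],[48,0]]
[[7,15],[9,0],[15,16],[16,0],[33,6],[37,15],[47,12],[48,0]]
[[7,15],[9,0],[15,16],[16,0],[33,6],[37,15],[47,12],[48,8],[49,0]]
[[7,15],[9,0],[15,16],[16,0],[24,13],[37,15],[47,12],[48,8],[49,0]]
[[7,15],[9,0],[15,16],[16,0],[24,13],[37,15],[47,12],[48,8],[49,0]]
[[7,15],[9,0],[15,16],[16,0],[24,13],[37,15],[47,12],[48,8],[49,0]]
[[7,15],[9,0],[15,16],[16,0],[24,13],[37,15],[47,12],[48,8],[49,0]]
[[7,15],[9,0],[15,16],[16,0],[24,13],[37,15],[47,12],[48,8],[49,0]]
[[7,15],[9,0],[15,16],[16,0],[24,13],[37,15],[47,12],[48,8],[49,0]]
[[7,15],[9,0],[15,16],[16,13],[37,15],[47,12],[48,8],[49,0]]
[[3,20],[15,16],[16,13],[37,15],[47,12],[48,8],[49,0]]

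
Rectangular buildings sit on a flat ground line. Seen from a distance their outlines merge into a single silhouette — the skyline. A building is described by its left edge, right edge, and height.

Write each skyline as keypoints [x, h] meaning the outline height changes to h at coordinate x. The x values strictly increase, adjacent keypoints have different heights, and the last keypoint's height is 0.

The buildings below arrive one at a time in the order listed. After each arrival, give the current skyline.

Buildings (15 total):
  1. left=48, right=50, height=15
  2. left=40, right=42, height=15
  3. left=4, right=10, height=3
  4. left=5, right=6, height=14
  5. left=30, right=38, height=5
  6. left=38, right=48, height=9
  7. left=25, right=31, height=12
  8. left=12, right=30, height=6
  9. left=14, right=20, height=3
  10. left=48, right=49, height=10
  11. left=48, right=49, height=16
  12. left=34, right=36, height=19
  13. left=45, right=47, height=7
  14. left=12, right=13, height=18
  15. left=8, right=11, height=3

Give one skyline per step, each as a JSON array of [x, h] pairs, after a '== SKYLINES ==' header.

== SKYLINES ==
[[48,15],[50,0]]
[[40,15],[42,0],[48,15],[50,0]]
[[4,3],[10,0],[40,15],[42,0],[48,15],[50,0]]
[[4,3],[5,14],[6,3],[10,0],[40,15],[42,0],[48,15],[50,0]]
[[4,3],[5,14],[6,3],[10,0],[30,5],[38,0],[40,15],[42,0],[48,15],[50,0]]
[[4,3],[5,14],[6,3],[10,0],[30,5],[38,9],[40,15],[42,9],[48,15],[50,0]]
[[4,3],[5,14],[6,3],[10,0],[25,12],[31,5],[38,9],[40,15],[42,9],[48,15],[50,0]]
[[4,3],[5,14],[6,3],[10,0],[12,6],[25,12],[31,5],[38,9],[40,15],[42,9],[48,15],[50,0]]
[[4,3],[5,14],[6,3],[10,0],[12,6],[25,12],[31,5],[38,9],[40,15],[42,9],[48,15],[50,0]]
[[4,3],[5,14],[6,3],[10,0],[12,6],[25,12],[31,5],[38,9],[40,15],[42,9],[48,15],[50,0]]
[[4,3],[5,14],[6,3],[10,0],[12,6],[25,12],[31,5],[38,9],[40,15],[42,9],[48,16],[49,15],[50,0]]
[[4,3],[5,14],[6,3],[10,0],[12,6],[25,12],[31,5],[34,19],[36,5],[38,9],[40,15],[42,9],[48,16],[49,15],[50,0]]
[[4,3],[5,14],[6,3],[10,0],[12,6],[25,12],[31,5],[34,19],[36,5],[38,9],[40,15],[42,9],[48,16],[49,15],[50,0]]
[[4,3],[5,14],[6,3],[10,0],[12,18],[13,6],[25,12],[31,5],[34,19],[36,5],[38,9],[40,15],[42,9],[48,16],[49,15],[50,0]]
[[4,3],[5,14],[6,3],[11,0],[12,18],[13,6],[25,12],[31,5],[34,19],[36,5],[38,9],[40,15],[42,9],[48,16],[49,15],[50,0]]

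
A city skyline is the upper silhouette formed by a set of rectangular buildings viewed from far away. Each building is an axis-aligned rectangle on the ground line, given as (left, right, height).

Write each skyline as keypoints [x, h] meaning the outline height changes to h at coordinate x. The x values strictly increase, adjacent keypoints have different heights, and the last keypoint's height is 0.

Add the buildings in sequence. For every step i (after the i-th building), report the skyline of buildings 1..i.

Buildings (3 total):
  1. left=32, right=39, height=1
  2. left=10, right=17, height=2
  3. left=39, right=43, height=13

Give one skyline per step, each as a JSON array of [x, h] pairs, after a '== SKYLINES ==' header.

== SKYLINES ==
[[32,1],[39,0]]
[[10,2],[17,0],[32,1],[39,0]]
[[10,2],[17,0],[32,1],[39,13],[43,0]]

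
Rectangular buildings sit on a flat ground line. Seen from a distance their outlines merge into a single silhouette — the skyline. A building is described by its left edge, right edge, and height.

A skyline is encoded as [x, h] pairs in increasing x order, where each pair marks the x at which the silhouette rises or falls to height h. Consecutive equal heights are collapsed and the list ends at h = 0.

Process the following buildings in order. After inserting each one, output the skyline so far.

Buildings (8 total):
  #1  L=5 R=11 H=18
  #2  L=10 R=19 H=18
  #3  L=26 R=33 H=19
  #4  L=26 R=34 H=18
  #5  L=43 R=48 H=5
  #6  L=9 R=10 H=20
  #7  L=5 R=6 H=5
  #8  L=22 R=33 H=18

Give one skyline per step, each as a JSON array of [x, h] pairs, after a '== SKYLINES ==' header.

== SKYLINES ==
[[5,18],[11,0]]
[[5,18],[19,0]]
[[5,18],[19,0],[26,19],[33,0]]
[[5,18],[19,0],[26,19],[33,18],[34,0]]
[[5,18],[19,0],[26,19],[33,18],[34,0],[43,5],[48,0]]
[[5,18],[9,20],[10,18],[19,0],[26,19],[33,18],[34,0],[43,5],[48,0]]
[[5,18],[9,20],[10,18],[19,0],[26,19],[33,18],[34,0],[43,5],[48,0]]
[[5,18],[9,20],[10,18],[19,0],[22,18],[26,19],[33,18],[34,0],[43,5],[48,0]]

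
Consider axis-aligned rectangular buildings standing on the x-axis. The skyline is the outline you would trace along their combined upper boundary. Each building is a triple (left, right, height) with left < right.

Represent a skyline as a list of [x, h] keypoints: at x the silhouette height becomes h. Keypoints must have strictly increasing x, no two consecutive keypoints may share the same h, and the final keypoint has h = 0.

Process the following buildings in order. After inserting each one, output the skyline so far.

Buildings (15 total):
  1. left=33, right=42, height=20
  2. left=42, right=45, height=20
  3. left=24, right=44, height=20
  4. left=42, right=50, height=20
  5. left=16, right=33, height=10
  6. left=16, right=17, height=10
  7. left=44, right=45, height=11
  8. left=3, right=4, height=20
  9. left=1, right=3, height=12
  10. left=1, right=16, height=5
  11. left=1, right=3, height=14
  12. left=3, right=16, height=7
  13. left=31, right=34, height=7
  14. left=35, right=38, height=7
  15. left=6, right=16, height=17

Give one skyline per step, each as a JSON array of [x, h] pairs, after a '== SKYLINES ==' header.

== SKYLINES ==
[[33,20],[42,0]]
[[33,20],[45,0]]
[[24,20],[45,0]]
[[24,20],[50,0]]
[[16,10],[24,20],[50,0]]
[[16,10],[24,20],[50,0]]
[[16,10],[24,20],[50,0]]
[[3,20],[4,0],[16,10],[24,20],[50,0]]
[[1,12],[3,20],[4,0],[16,10],[24,20],[50,0]]
[[1,12],[3,20],[4,5],[16,10],[24,20],[50,0]]
[[1,14],[3,20],[4,5],[16,10],[24,20],[50,0]]
[[1,14],[3,20],[4,7],[16,10],[24,20],[50,0]]
[[1,14],[3,20],[4,7],[16,10],[24,20],[50,0]]
[[1,14],[3,20],[4,7],[16,10],[24,20],[50,0]]
[[1,14],[3,20],[4,7],[6,17],[16,10],[24,20],[50,0]]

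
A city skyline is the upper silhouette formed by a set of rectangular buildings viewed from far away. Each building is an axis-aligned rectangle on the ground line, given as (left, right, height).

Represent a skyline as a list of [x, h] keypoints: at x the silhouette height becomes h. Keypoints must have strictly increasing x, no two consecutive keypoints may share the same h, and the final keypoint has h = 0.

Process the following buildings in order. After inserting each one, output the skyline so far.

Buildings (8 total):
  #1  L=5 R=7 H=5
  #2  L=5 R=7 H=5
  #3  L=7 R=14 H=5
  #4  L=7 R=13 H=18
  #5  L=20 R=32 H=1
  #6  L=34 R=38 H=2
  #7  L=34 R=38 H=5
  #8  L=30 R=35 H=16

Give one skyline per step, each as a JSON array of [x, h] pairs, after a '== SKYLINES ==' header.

== SKYLINES ==
[[5,5],[7,0]]
[[5,5],[7,0]]
[[5,5],[14,0]]
[[5,5],[7,18],[13,5],[14,0]]
[[5,5],[7,18],[13,5],[14,0],[20,1],[32,0]]
[[5,5],[7,18],[13,5],[14,0],[20,1],[32,0],[34,2],[38,0]]
[[5,5],[7,18],[13,5],[14,0],[20,1],[32,0],[34,5],[38,0]]
[[5,5],[7,18],[13,5],[14,0],[20,1],[30,16],[35,5],[38,0]]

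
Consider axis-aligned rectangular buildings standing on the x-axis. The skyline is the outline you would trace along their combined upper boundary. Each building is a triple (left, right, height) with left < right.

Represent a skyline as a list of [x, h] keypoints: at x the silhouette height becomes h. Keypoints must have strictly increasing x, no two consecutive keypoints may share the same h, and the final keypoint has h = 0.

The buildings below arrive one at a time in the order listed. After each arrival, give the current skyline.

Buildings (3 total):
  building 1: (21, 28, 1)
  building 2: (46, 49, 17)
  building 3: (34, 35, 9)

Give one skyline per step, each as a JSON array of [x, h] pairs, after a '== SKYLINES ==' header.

== SKYLINES ==
[[21,1],[28,0]]
[[21,1],[28,0],[46,17],[49,0]]
[[21,1],[28,0],[34,9],[35,0],[46,17],[49,0]]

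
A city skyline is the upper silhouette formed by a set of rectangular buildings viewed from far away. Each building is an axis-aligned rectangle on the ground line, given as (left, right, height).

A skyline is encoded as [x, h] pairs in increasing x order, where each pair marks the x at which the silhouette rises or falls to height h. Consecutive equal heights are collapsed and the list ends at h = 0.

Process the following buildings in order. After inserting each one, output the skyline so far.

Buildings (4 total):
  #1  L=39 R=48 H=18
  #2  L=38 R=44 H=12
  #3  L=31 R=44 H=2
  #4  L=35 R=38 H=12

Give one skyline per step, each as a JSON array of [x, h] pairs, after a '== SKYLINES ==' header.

== SKYLINES ==
[[39,18],[48,0]]
[[38,12],[39,18],[48,0]]
[[31,2],[38,12],[39,18],[48,0]]
[[31,2],[35,12],[39,18],[48,0]]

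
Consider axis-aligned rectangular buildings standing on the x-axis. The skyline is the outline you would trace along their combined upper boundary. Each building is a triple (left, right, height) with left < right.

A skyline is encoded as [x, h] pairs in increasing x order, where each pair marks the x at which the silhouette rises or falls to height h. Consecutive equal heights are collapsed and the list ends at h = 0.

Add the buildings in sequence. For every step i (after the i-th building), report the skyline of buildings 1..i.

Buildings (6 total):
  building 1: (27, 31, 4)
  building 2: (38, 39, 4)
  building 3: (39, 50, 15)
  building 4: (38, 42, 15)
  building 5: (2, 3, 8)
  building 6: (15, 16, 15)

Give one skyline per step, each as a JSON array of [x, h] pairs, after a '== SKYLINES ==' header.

== SKYLINES ==
[[27,4],[31,0]]
[[27,4],[31,0],[38,4],[39,0]]
[[27,4],[31,0],[38,4],[39,15],[50,0]]
[[27,4],[31,0],[38,15],[50,0]]
[[2,8],[3,0],[27,4],[31,0],[38,15],[50,0]]
[[2,8],[3,0],[15,15],[16,0],[27,4],[31,0],[38,15],[50,0]]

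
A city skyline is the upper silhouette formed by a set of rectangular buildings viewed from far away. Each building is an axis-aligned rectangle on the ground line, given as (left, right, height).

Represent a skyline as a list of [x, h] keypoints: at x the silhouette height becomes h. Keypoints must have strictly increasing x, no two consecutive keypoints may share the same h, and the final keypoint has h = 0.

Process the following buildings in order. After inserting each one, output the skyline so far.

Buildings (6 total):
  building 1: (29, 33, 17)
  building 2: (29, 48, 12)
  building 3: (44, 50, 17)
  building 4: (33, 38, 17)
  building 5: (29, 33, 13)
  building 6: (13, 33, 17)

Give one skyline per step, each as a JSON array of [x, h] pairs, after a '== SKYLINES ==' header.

== SKYLINES ==
[[29,17],[33,0]]
[[29,17],[33,12],[48,0]]
[[29,17],[33,12],[44,17],[50,0]]
[[29,17],[38,12],[44,17],[50,0]]
[[29,17],[38,12],[44,17],[50,0]]
[[13,17],[38,12],[44,17],[50,0]]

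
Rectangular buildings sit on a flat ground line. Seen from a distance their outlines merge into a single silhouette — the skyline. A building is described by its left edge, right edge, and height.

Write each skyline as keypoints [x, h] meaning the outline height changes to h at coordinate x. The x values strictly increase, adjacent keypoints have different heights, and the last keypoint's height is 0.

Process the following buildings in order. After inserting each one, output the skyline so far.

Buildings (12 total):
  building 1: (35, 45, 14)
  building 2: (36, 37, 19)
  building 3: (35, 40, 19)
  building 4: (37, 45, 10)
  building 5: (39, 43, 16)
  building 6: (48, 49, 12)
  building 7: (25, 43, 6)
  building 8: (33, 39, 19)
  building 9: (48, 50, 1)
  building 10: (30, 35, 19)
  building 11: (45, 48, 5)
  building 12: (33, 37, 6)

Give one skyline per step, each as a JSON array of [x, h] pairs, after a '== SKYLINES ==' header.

== SKYLINES ==
[[35,14],[45,0]]
[[35,14],[36,19],[37,14],[45,0]]
[[35,19],[40,14],[45,0]]
[[35,19],[40,14],[45,0]]
[[35,19],[40,16],[43,14],[45,0]]
[[35,19],[40,16],[43,14],[45,0],[48,12],[49,0]]
[[25,6],[35,19],[40,16],[43,14],[45,0],[48,12],[49,0]]
[[25,6],[33,19],[40,16],[43,14],[45,0],[48,12],[49,0]]
[[25,6],[33,19],[40,16],[43,14],[45,0],[48,12],[49,1],[50,0]]
[[25,6],[30,19],[40,16],[43,14],[45,0],[48,12],[49,1],[50,0]]
[[25,6],[30,19],[40,16],[43,14],[45,5],[48,12],[49,1],[50,0]]
[[25,6],[30,19],[40,16],[43,14],[45,5],[48,12],[49,1],[50,0]]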